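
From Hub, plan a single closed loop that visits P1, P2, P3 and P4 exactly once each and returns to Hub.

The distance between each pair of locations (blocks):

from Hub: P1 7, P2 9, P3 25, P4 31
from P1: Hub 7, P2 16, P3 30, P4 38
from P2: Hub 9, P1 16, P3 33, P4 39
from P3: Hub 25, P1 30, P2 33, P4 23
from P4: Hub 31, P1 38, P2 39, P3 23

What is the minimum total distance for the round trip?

108 blocks — the shortest possible round trip.

There are 12 distinct closed tours to check (reversals are equivalent).
Hub → P1 → P2 → P3 → P4 → Hub: 7+16+33+23+31 = 110
Hub → P1 → P2 → P4 → P3 → Hub: 7+16+39+23+25 = 110
Hub → P1 → P3 → P2 → P4 → Hub: 7+30+33+39+31 = 140
Hub → P1 → P3 → P4 → P2 → Hub: 7+30+23+39+9 = 108
Hub → P1 → P4 → P2 → P3 → Hub: 7+38+39+33+25 = 142
Hub → P1 → P4 → P3 → P2 → Hub: 7+38+23+33+9 = 110
Hub → P2 → P1 → P3 → P4 → Hub: 9+16+30+23+31 = 109
Hub → P2 → P1 → P4 → P3 → Hub: 9+16+38+23+25 = 111
Hub → P2 → P3 → P1 → P4 → Hub: 9+33+30+38+31 = 141
Hub → P2 → P4 → P1 → P3 → Hub: 9+39+38+30+25 = 141
Hub → P3 → P1 → P2 → P4 → Hub: 25+30+16+39+31 = 141
Hub → P3 → P2 → P1 → P4 → Hub: 25+33+16+38+31 = 143
The minimum is 108.
One optimal route: Hub → P1 → P3 → P4 → P2 → Hub (or its reverse).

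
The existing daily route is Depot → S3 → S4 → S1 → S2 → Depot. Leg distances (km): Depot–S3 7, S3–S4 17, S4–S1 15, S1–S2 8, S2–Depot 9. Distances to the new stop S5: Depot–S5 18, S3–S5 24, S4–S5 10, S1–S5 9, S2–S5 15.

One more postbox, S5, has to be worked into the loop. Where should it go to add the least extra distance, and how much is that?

Insertion cost between consecutive stops i–j is d(i,S5) + d(S5,j) − d(i,j):
  between Depot and S3: 18 + 24 − 7 = 35
  between S3 and S4: 24 + 10 − 17 = 17
  between S4 and S1: 10 + 9 − 15 = 4
  between S1 and S2: 9 + 15 − 8 = 16
  between S2 and Depot: 15 + 18 − 9 = 24
Cheapest insertion is between S4 and S1, adding 4.
New total = 56 + 4 = 60.

Adding 4 km by placing S5 on the S4–S1 leg.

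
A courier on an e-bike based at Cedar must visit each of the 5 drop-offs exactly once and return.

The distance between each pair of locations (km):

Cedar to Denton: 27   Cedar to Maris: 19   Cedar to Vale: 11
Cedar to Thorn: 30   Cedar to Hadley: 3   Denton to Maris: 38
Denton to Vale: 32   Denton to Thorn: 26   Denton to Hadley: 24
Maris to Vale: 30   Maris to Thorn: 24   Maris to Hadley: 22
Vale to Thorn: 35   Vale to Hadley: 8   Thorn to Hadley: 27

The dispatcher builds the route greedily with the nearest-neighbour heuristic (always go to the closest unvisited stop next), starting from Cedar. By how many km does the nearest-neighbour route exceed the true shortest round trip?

The nearest-neighbour route is 6 km longer than optimal.

From Cedar: Hadley=3, Vale=11, Maris=19, Denton=27, Thorn=30 → choose Hadley (3).
From Hadley: Vale=8, Maris=22, Denton=24, Thorn=27 → choose Vale (8).
From Vale: Maris=30, Denton=32, Thorn=35 → choose Maris (30).
From Maris: Thorn=24, Denton=38 → choose Thorn (24).
From Thorn: Denton=26 → choose Denton (26).
NN route Cedar → Hadley → Vale → Maris → Thorn → Denton → Cedar costs 118.
Optimal: Cedar → Maris → Thorn → Denton → Vale → Hadley → Cedar costs 112 (by enumerating all 60 distinct tours).
Excess = 118 − 112 = 6.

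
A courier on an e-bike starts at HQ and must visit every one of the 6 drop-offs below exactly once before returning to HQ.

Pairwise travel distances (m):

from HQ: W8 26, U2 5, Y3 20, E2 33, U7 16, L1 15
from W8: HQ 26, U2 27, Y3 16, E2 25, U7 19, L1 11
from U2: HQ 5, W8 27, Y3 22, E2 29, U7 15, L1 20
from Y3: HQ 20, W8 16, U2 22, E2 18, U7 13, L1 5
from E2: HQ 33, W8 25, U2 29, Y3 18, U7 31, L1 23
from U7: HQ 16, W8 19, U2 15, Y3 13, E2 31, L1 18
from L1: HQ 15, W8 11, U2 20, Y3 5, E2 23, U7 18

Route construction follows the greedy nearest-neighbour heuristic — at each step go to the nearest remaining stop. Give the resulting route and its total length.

At HQ the remaining stops are U2 5, L1 15, U7 16, Y3 20, W8 26, E2 33; go to U2.
At U2 the remaining stops are U7 15, L1 20, Y3 22, W8 27, E2 29; go to U7.
At U7 the remaining stops are Y3 13, L1 18, W8 19, E2 31; go to Y3.
At Y3 the remaining stops are L1 5, W8 16, E2 18; go to L1.
At L1 the remaining stops are W8 11, E2 23; go to W8.
At W8 the remaining stops are E2 25; go to E2.
Return E2→HQ: 33.
Total = 5 + 15 + 13 + 5 + 11 + 25 + 33 = 107.

Total distance 107 m via the nearest-neighbour route HQ → U2 → U7 → Y3 → L1 → W8 → E2 → HQ.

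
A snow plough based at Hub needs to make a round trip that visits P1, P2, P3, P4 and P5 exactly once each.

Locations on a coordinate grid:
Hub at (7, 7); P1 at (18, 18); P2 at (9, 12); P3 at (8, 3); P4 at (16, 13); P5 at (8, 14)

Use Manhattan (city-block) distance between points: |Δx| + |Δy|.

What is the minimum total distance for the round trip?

Minimum total distance: 52.

Hub - P1 - P2 - P3 - P4 - P5 - Hub: 22+15+10+18+9+8 = 82
Hub - P1 - P2 - P3 - P5 - P4 - Hub: 22+15+10+11+9+15 = 82
Hub - P1 - P2 - P4 - P3 - P5 - Hub: 22+15+8+18+11+8 = 82
Hub - P1 - P2 - P4 - P5 - P3 - Hub: 22+15+8+9+11+5 = 70
Hub - P1 - P2 - P5 - P3 - P4 - Hub: 22+15+3+11+18+15 = 84
Hub - P1 - P2 - P5 - P4 - P3 - Hub: 22+15+3+9+18+5 = 72
Hub - P1 - P3 - P2 - P4 - P5 - Hub: 22+25+10+8+9+8 = 82
Hub - P1 - P3 - P2 - P5 - P4 - Hub: 22+25+10+3+9+15 = 84
Hub - P1 - P3 - P4 - P2 - P5 - Hub: 22+25+18+8+3+8 = 84
Hub - P1 - P3 - P4 - P5 - P2 - Hub: 22+25+18+9+3+7 = 84
Hub - P1 - P3 - P5 - P2 - P4 - Hub: 22+25+11+3+8+15 = 84
Hub - P1 - P3 - P5 - P4 - P2 - Hub: 22+25+11+9+8+7 = 82
Hub - P1 - P4 - P2 - P3 - P5 - Hub: 22+7+8+10+11+8 = 66
Hub - P1 - P4 - P2 - P5 - P3 - Hub: 22+7+8+3+11+5 = 56
… (46 more)
Hub - P2 - P4 - P1 - P5 - P3 - Hub: 7+8+7+14+11+5 = 52  ← best
The minimum is 52.
One optimal route: Hub → P2 → P4 → P1 → P5 → P3 → Hub (or its reverse).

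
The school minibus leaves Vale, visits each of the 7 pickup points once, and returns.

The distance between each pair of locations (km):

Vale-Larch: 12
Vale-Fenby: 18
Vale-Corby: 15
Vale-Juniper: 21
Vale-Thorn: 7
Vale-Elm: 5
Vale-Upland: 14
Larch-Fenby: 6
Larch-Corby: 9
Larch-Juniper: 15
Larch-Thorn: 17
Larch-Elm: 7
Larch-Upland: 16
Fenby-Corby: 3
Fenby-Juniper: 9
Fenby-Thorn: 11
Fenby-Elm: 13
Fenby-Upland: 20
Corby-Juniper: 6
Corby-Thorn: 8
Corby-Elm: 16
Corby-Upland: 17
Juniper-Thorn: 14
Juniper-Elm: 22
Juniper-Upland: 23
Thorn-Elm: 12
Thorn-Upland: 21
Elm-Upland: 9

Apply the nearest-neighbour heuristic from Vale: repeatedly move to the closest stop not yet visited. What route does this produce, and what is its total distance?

Vale → [Elm:5 / Thorn:7 / Larch:12 / Upland:14 / Corby:15 / Fenby:18 / Juniper:21] → Elm (5)
Elm → [Larch:7 / Upland:9 / Thorn:12 / Fenby:13 / Corby:16 / Juniper:22] → Larch (7)
Larch → [Fenby:6 / Corby:9 / Juniper:15 / Upland:16 / Thorn:17] → Fenby (6)
Fenby → [Corby:3 / Juniper:9 / Thorn:11 / Upland:20] → Corby (3)
Corby → [Juniper:6 / Thorn:8 / Upland:17] → Juniper (6)
Juniper → [Thorn:14 / Upland:23] → Thorn (14)
Thorn → [Upland:21] → Upland (21)
Return Upland→Vale: 14.
Total = 5 + 7 + 6 + 3 + 6 + 14 + 21 + 14 = 76.

76 km along Vale → Elm → Larch → Fenby → Corby → Juniper → Thorn → Upland → Vale.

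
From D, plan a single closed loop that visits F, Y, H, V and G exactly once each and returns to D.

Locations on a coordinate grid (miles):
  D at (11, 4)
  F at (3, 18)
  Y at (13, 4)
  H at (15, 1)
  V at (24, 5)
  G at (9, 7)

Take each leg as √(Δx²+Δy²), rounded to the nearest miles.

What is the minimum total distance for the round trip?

Shortest round trip = 58 miles.

With 5 stops there are 5!/2 = 60 distinct round trips (a route and its reverse cost the same).
D→F→Y→H→V→G→D: 16+17+4+10+15+4 = 66
D→F→Y→H→G→V→D: 16+17+4+8+15+13 = 73
D→F→Y→V→H→G→D: 16+17+11+10+8+4 = 66
D→F→Y→V→G→H→D: 16+17+11+15+8+5 = 72
D→F→Y→G→H→V→D: 16+17+5+8+10+13 = 69
D→F→Y→G→V→H→D: 16+17+5+15+10+5 = 68
D→F→H→Y→V→G→D: 16+21+4+11+15+4 = 71
D→F→H→Y→G→V→D: 16+21+4+5+15+13 = 74
D→F→H→V→Y→G→D: 16+21+10+11+5+4 = 67
D→F→H→V→G→Y→D: 16+21+10+15+5+2 = 69
D→F→H→G→Y→V→D: 16+21+8+5+11+13 = 74
D→F→H→G→V→Y→D: 16+21+8+15+11+2 = 73
D→F→V→Y→H→G→D: 16+25+11+4+8+4 = 68
D→F→V→Y→G→H→D: 16+25+11+5+8+5 = 70
… (46 more)
D→Y→H→V→F→G→D: 2+4+10+25+13+4 = 58  ← best
The minimum is 58.
One optimal route: D → Y → H → V → F → G → D (or its reverse).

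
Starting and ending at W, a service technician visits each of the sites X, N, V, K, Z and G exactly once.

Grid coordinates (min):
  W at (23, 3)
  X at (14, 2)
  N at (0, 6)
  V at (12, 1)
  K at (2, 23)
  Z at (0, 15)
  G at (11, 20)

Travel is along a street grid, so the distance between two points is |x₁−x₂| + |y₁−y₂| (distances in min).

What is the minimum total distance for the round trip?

W - X - N - V - K - Z - G - W: 10+18+17+32+10+16+29 = 132
W - X - N - V - K - G - Z - W: 10+18+17+32+12+16+35 = 140
W - X - N - V - Z - K - G - W: 10+18+17+26+10+12+29 = 122
W - X - N - V - Z - G - K - W: 10+18+17+26+16+12+41 = 140
W - X - N - V - G - K - Z - W: 10+18+17+20+12+10+35 = 122
W - X - N - V - G - Z - K - W: 10+18+17+20+16+10+41 = 132
W - X - N - K - V - Z - G - W: 10+18+19+32+26+16+29 = 150
W - X - N - K - V - G - Z - W: 10+18+19+32+20+16+35 = 150
… (352 more)
W - X - V - N - Z - K - G - W: 10+3+17+9+10+12+29 = 90  ← best
The minimum is 90.
One optimal route: W → X → V → N → Z → K → G → W (or its reverse).

90 min — the shortest possible round trip.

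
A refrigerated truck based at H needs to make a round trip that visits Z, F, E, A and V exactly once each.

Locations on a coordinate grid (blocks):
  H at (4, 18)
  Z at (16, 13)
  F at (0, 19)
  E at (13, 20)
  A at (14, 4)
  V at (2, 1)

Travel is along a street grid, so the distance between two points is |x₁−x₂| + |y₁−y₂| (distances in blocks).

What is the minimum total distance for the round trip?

Shortest round trip = 72 blocks.

There are 60 distinct closed tours to check (reversals are equivalent).
H → Z → F → E → A → V → H: 17+22+14+17+15+19 = 104
H → Z → F → E → V → A → H: 17+22+14+30+15+24 = 122
H → Z → F → A → E → V → H: 17+22+29+17+30+19 = 134
H → Z → F → A → V → E → H: 17+22+29+15+30+11 = 124
H → Z → F → V → E → A → H: 17+22+20+30+17+24 = 130
H → Z → F → V → A → E → H: 17+22+20+15+17+11 = 102
H → Z → E → F → A → V → H: 17+10+14+29+15+19 = 104
H → Z → E → F → V → A → H: 17+10+14+20+15+24 = 100
H → Z → E → A → F → V → H: 17+10+17+29+20+19 = 112
H → Z → E → A → V → F → H: 17+10+17+15+20+5 = 84
H → Z → E → V → F → A → H: 17+10+30+20+29+24 = 130
H → Z → E → V → A → F → H: 17+10+30+15+29+5 = 106
H → Z → A → F → E → V → H: 17+11+29+14+30+19 = 120
H → Z → A → F → V → E → H: 17+11+29+20+30+11 = 118
… (46 more)
H → F → V → A → Z → E → H: 5+20+15+11+10+11 = 72  ← best
The minimum is 72.
One optimal route: H → F → V → A → Z → E → H (or its reverse).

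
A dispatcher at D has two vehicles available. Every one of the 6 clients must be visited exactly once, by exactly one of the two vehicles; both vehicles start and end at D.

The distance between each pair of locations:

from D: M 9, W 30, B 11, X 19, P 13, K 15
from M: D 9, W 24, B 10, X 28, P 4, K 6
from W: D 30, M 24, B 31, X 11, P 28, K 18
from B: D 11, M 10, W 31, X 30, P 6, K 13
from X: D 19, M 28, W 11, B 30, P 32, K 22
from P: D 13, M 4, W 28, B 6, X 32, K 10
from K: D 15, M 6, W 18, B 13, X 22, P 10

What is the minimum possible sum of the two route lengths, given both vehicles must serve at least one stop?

Try each way of splitting the stops between the two vehicles (each non-empty) and, for each split, find the best tour for each vehicle:
  {M} + {W, B, X, P, K}: 18 + 75 = 93
  {W} + {M, B, X, P, K}: 60 + 68 = 128
  {M, W} + {B, X, P, K}: 63 + 68 = 131
  {B} + {M, W, X, P, K}: 22 + 71 = 93
  {M, B} + {W, X, P, K}: 30 + 71 = 101
  {W, B} + {M, X, P, K}: 72 + 64 = 136
  … (31 splits in total)
Best: vehicle 1 D → M → D = 18; vehicle 2 D → B → P → K → W → X → D = 75; combined 93.

Minimum combined distance: 93.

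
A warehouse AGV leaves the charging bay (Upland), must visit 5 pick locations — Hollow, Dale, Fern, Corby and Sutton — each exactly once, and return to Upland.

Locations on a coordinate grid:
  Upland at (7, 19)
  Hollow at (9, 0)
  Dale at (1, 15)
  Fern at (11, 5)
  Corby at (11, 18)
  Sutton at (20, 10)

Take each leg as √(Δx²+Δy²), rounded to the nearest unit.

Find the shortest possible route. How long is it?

Minimum total distance: 55.

Upland - Hollow - Dale - Fern - Corby - Sutton - Upland: 19+17+14+13+12+16 = 91
Upland - Hollow - Dale - Fern - Sutton - Corby - Upland: 19+17+14+10+12+4 = 76
Upland - Hollow - Dale - Corby - Fern - Sutton - Upland: 19+17+10+13+10+16 = 85
Upland - Hollow - Dale - Corby - Sutton - Fern - Upland: 19+17+10+12+10+15 = 83
Upland - Hollow - Dale - Sutton - Fern - Corby - Upland: 19+17+20+10+13+4 = 83
Upland - Hollow - Dale - Sutton - Corby - Fern - Upland: 19+17+20+12+13+15 = 96
Upland - Hollow - Fern - Dale - Corby - Sutton - Upland: 19+5+14+10+12+16 = 76
Upland - Hollow - Fern - Dale - Sutton - Corby - Upland: 19+5+14+20+12+4 = 74
Upland - Hollow - Fern - Corby - Dale - Sutton - Upland: 19+5+13+10+20+16 = 83
Upland - Hollow - Fern - Corby - Sutton - Dale - Upland: 19+5+13+12+20+7 = 76
Upland - Hollow - Fern - Sutton - Dale - Corby - Upland: 19+5+10+20+10+4 = 68
Upland - Hollow - Fern - Sutton - Corby - Dale - Upland: 19+5+10+12+10+7 = 63
Upland - Hollow - Corby - Dale - Fern - Sutton - Upland: 19+18+10+14+10+16 = 87
Upland - Hollow - Corby - Dale - Sutton - Fern - Upland: 19+18+10+20+10+15 = 92
… (46 more)
Upland - Dale - Hollow - Fern - Sutton - Corby - Upland: 7+17+5+10+12+4 = 55  ← best
The minimum is 55.
One optimal route: Upland → Dale → Hollow → Fern → Sutton → Corby → Upland (or its reverse).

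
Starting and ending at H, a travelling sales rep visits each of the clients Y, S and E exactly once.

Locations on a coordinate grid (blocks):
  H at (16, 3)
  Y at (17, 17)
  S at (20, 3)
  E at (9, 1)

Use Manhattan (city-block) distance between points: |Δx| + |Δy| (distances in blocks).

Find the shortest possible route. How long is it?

With 3 stops there are 3!/2 = 3 distinct round trips (a route and its reverse cost the same).
H - Y - S - E - H: 15+17+13+9 = 54
H - Y - E - S - H: 15+24+13+4 = 56
H - S - Y - E - H: 4+17+24+9 = 54
The minimum is 54.
One optimal route: H → Y → S → E → H (or its reverse).

Shortest round trip = 54 blocks.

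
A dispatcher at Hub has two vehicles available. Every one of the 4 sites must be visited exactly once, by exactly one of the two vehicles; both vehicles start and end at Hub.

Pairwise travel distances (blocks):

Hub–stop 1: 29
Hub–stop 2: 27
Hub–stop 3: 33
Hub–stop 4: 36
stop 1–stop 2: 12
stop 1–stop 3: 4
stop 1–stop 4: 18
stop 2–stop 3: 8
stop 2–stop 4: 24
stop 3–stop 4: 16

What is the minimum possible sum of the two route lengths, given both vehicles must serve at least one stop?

139 blocks — the smallest possible combined total.

Try each way of splitting the stops between the two vehicles (each non-empty) and, for each split, find the best tour for each vehicle:
  {stop 1} + {stop 2, stop 3, stop 4}: 58 + 87 = 145
  {stop 2} + {stop 1, stop 3, stop 4}: 54 + 85 = 139
  {stop 1, stop 2} + {stop 3, stop 4}: 68 + 85 = 153
  {stop 3} + {stop 1, stop 2, stop 4}: 66 + 93 = 159
  {stop 1, stop 3} + {stop 2, stop 4}: 66 + 87 = 153
  {stop 2, stop 3} + {stop 1, stop 4}: 68 + 83 = 151
  … (7 splits in total)
Best: vehicle 1 Hub → stop 2 → Hub = 54; vehicle 2 Hub → stop 1 → stop 3 → stop 4 → Hub = 85; combined 139.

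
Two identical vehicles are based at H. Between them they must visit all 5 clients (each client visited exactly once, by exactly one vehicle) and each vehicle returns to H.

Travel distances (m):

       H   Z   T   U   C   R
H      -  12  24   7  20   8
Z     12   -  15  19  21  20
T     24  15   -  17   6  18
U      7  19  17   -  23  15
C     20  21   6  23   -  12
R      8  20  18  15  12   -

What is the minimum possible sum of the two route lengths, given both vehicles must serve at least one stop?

There are 2^4 − 1 = 15 ways to divide the 5 stops into two non-empty groups. For each, the best each vehicle can do is its own shortest tour through its group:
  {Z} + {T, U, C, R}: 24 + 50 = 74
  {T} + {Z, U, C, R}: 48 + 67 = 115
  {Z, T} + {U, C, R}: 51 + 50 = 101
  {U} + {Z, T, C, R}: 14 + 53 = 67
  {Z, U} + {T, C, R}: 38 + 50 = 88
  {T, U} + {Z, C, R}: 48 + 53 = 101
  … (15 splits in total)
Best: vehicle 1 H → U → H = 14; vehicle 2 H → Z → T → C → R → H = 53; combined 67.

Minimum combined distance: 67 m.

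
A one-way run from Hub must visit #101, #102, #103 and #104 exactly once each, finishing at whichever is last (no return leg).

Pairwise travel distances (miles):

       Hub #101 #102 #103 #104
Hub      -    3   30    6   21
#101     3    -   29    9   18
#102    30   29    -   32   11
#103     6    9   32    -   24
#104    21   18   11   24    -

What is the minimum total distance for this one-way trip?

Minimum one-way distance = 44 miles.

There are 4! = 24 possible orderings.
Hub → #101 → #102 → #103 → #104: 3+29+32+24 = 88
Hub → #101 → #102 → #104 → #103: 3+29+11+24 = 67
Hub → #101 → #103 → #102 → #104: 3+9+32+11 = 55
Hub → #101 → #103 → #104 → #102: 3+9+24+11 = 47
Hub → #101 → #104 → #102 → #103: 3+18+11+32 = 64
Hub → #101 → #104 → #103 → #102: 3+18+24+32 = 77
Hub → #102 → #101 → #103 → #104: 30+29+9+24 = 92
Hub → #102 → #101 → #104 → #103: 30+29+18+24 = 101
Hub → #102 → #103 → #101 → #104: 30+32+9+18 = 89
Hub → #102 → #103 → #104 → #101: 30+32+24+18 = 104
Hub → #102 → #104 → #101 → #103: 30+11+18+9 = 68
Hub → #102 → #104 → #103 → #101: 30+11+24+9 = 74
Hub → #103 → #101 → #102 → #104: 6+9+29+11 = 55
Hub → #103 → #101 → #104 → #102: 6+9+18+11 = 44
… (10 more)
The minimum is 44.
One shortest path: Hub → #103 → #101 → #104 → #102.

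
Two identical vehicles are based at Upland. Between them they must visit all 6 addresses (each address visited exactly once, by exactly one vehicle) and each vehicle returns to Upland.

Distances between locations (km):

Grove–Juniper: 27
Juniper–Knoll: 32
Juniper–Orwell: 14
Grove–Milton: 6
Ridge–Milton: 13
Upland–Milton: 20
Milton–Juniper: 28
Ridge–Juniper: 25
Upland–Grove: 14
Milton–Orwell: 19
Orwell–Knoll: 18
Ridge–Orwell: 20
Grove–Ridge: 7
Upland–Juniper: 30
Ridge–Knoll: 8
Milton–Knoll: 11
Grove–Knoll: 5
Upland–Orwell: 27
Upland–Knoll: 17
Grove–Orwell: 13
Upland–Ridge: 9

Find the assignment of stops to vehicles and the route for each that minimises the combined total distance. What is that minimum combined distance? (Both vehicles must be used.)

Try each way of splitting the stops between the two vehicles (each non-empty) and, for each split, find the best tour for each vehicle:
  {Grove} + {Ridge, Milton, Juniper, Orwell, Knoll}: 28 + 91 = 119
  {Ridge} + {Grove, Milton, Juniper, Orwell, Knoll}: 18 + 91 = 109
  {Grove, Ridge} + {Milton, Juniper, Orwell, Knoll}: 30 + 91 = 121
  {Milton} + {Grove, Ridge, Juniper, Orwell, Knoll}: 40 + 79 = 119
  {Grove, Milton} + {Ridge, Juniper, Orwell, Knoll}: 40 + 79 = 119
  {Ridge, Milton} + {Grove, Juniper, Orwell, Knoll}: 42 + 79 = 121
  … (31 splits in total)
Best: vehicle 1 Upland → Ridge → Upland = 18; vehicle 2 Upland → Juniper → Orwell → Grove → Milton → Knoll → Upland = 91; combined 109.

109 km — the smallest possible combined total.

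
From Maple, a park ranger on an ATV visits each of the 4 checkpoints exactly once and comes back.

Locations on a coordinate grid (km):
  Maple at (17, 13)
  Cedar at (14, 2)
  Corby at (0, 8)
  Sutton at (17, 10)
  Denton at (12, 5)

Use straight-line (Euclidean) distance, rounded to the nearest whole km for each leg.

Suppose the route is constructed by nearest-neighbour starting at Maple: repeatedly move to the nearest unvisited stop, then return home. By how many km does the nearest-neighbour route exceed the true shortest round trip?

The nearest-neighbour route is 1 km longer than optimal.

Maple: Sutton=3, Denton=9, Cedar=11, Corby=18 ⇒ Sutton
Sutton: Denton=7, Cedar=9, Corby=17 ⇒ Denton
Denton: Cedar=4, Corby=12 ⇒ Cedar
Cedar: Corby=15 ⇒ Corby
NN route Maple → Sutton → Denton → Cedar → Corby → Maple costs 47.
Optimal: Maple → Corby → Denton → Cedar → Sutton → Maple costs 46 (by enumerating all 12 distinct tours).
Excess = 47 − 46 = 1.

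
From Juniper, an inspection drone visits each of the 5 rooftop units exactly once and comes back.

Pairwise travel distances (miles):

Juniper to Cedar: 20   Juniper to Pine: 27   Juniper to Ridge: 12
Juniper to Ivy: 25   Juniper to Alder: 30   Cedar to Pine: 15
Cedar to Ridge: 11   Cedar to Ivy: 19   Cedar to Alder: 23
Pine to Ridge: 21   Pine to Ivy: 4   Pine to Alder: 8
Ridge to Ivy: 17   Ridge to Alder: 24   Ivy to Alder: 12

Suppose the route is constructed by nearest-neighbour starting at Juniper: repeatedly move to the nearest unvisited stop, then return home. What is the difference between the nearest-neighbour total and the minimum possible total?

From Juniper: Ridge=12, Cedar=20, Ivy=25, Pine=27, Alder=30 → choose Ridge (12).
From Ridge: Cedar=11, Ivy=17, Pine=21, Alder=24 → choose Cedar (11).
From Cedar: Pine=15, Ivy=19, Alder=23 → choose Pine (15).
From Pine: Ivy=4, Alder=8 → choose Ivy (4).
From Ivy: Alder=12 → choose Alder (12).
NN route Juniper → Ridge → Cedar → Pine → Ivy → Alder → Juniper costs 84.
Optimal: Juniper → Ridge → Cedar → Pine → Alder → Ivy → Juniper costs 83 (by enumerating all 60 distinct tours).
Excess = 84 − 83 = 1.

1 miles longer than the optimal tour.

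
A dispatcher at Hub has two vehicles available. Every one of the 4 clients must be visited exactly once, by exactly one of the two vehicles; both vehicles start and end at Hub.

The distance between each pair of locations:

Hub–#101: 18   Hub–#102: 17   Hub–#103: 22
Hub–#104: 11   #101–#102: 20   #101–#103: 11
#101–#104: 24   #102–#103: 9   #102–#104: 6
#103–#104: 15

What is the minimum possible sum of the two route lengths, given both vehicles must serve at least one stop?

There are 2^3 − 1 = 7 ways to divide the 4 stops into two non-empty groups. For each, the best each vehicle can do is its own shortest tour through its group:
  {#101} + {#102, #103, #104}: 36 + 48 = 84
  {#102} + {#101, #103, #104}: 34 + 55 = 89
  {#101, #102} + {#103, #104}: 55 + 48 = 103
  {#103} + {#101, #102, #104}: 44 + 55 = 99
  {#101, #103} + {#102, #104}: 51 + 34 = 85
  {#102, #103} + {#101, #104}: 48 + 53 = 101
  … (7 splits in total)
  {#101, #102, #103} + {#104}: 55 + 22 = 77  ← best
Best: vehicle 1 Hub → #101 → #103 → #102 → Hub = 55; vehicle 2 Hub → #104 → Hub = 22; combined 77.

Minimum combined distance: 77.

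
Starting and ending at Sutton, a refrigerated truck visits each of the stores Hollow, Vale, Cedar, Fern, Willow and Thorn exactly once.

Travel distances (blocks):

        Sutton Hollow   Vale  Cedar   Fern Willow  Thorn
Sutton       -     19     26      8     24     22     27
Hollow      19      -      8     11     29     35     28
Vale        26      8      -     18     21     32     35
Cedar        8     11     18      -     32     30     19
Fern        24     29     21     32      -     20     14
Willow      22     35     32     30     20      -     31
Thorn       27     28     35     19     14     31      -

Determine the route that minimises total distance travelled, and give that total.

Shortest round trip = 115 blocks.

There are 360 distinct closed tours to check (reversals are equivalent).
Sutton - Hollow - Vale - Cedar - Fern - Willow - Thorn - Sutton: 19+8+18+32+20+31+27 = 155
Sutton - Hollow - Vale - Cedar - Fern - Thorn - Willow - Sutton: 19+8+18+32+14+31+22 = 144
Sutton - Hollow - Vale - Cedar - Willow - Fern - Thorn - Sutton: 19+8+18+30+20+14+27 = 136
Sutton - Hollow - Vale - Cedar - Willow - Thorn - Fern - Sutton: 19+8+18+30+31+14+24 = 144
Sutton - Hollow - Vale - Cedar - Thorn - Fern - Willow - Sutton: 19+8+18+19+14+20+22 = 120
Sutton - Hollow - Vale - Cedar - Thorn - Willow - Fern - Sutton: 19+8+18+19+31+20+24 = 139
Sutton - Hollow - Vale - Fern - Cedar - Willow - Thorn - Sutton: 19+8+21+32+30+31+27 = 168
Sutton - Hollow - Vale - Fern - Cedar - Thorn - Willow - Sutton: 19+8+21+32+19+31+22 = 152
… (352 more)
Sutton - Cedar - Hollow - Vale - Fern - Thorn - Willow - Sutton: 8+11+8+21+14+31+22 = 115  ← best
The minimum is 115.
One optimal route: Sutton → Cedar → Hollow → Vale → Fern → Thorn → Willow → Sutton (or its reverse).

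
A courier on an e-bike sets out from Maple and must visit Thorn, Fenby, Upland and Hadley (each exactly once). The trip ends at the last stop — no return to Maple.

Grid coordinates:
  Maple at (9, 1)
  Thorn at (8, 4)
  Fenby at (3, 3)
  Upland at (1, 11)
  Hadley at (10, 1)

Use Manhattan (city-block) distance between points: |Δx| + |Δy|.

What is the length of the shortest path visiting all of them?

There are 4! = 24 possible orderings.
Maple → Thorn → Fenby → Upland → Hadley: 4+6+10+19 = 39
Maple → Thorn → Fenby → Hadley → Upland: 4+6+9+19 = 38
Maple → Thorn → Upland → Fenby → Hadley: 4+14+10+9 = 37
Maple → Thorn → Upland → Hadley → Fenby: 4+14+19+9 = 46
Maple → Thorn → Hadley → Fenby → Upland: 4+5+9+10 = 28
Maple → Thorn → Hadley → Upland → Fenby: 4+5+19+10 = 38
Maple → Fenby → Thorn → Upland → Hadley: 8+6+14+19 = 47
Maple → Fenby → Thorn → Hadley → Upland: 8+6+5+19 = 38
Maple → Fenby → Upland → Thorn → Hadley: 8+10+14+5 = 37
Maple → Fenby → Upland → Hadley → Thorn: 8+10+19+5 = 42
Maple → Fenby → Hadley → Thorn → Upland: 8+9+5+14 = 36
Maple → Fenby → Hadley → Upland → Thorn: 8+9+19+14 = 50
Maple → Upland → Thorn → Fenby → Hadley: 18+14+6+9 = 47
Maple → Upland → Thorn → Hadley → Fenby: 18+14+5+9 = 46
… (10 more)
Maple → Hadley → Thorn → Fenby → Upland: 1+5+6+10 = 22  ← best
The minimum is 22.
One shortest path: Maple → Hadley → Thorn → Fenby → Upland.

22 — the minimum one-way total.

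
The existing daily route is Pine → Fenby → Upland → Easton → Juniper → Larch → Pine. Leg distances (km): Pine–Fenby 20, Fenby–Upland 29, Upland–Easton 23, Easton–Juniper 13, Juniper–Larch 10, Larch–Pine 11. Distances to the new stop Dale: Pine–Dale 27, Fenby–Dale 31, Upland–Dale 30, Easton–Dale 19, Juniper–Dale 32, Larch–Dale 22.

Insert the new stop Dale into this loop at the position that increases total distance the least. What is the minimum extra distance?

+26 km — insert Dale between Upland and Easton.

Insertion cost between consecutive stops i–j is d(i,Dale) + d(Dale,j) − d(i,j):
  between Pine and Fenby: 27 + 31 − 20 = 38
  between Fenby and Upland: 31 + 30 − 29 = 32
  between Upland and Easton: 30 + 19 − 23 = 26
  between Easton and Juniper: 19 + 32 − 13 = 38
  between Juniper and Larch: 32 + 22 − 10 = 44
  between Larch and Pine: 22 + 27 − 11 = 38
Cheapest insertion is between Upland and Easton, adding 26.
New total = 106 + 26 = 132.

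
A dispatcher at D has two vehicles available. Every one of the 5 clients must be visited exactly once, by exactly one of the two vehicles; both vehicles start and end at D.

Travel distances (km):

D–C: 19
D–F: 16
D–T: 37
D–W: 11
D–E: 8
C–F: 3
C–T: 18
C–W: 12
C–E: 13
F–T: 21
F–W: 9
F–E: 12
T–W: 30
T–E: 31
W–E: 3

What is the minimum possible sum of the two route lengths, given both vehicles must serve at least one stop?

94 km — the smallest possible combined total.

There are 2^4 − 1 = 15 ways to divide the 5 stops into two non-empty groups. For each, the best each vehicle can do is its own shortest tour through its group:
  {C} + {F, T, W, E}: 38 + 78 = 116
  {F} + {C, T, W, E}: 32 + 78 = 110
  {C, F} + {T, W, E}: 38 + 78 = 116
  {T} + {C, F, W, E}: 74 + 42 = 116
  {C, T} + {F, W, E}: 74 + 36 = 110
  {F, T} + {C, W, E}: 74 + 42 = 116
  … (15 splits in total)
  {C, F, T, W} + {E}: 78 + 16 = 94  ← best
Best: vehicle 1 D → C → T → F → W → D = 78; vehicle 2 D → E → D = 16; combined 94.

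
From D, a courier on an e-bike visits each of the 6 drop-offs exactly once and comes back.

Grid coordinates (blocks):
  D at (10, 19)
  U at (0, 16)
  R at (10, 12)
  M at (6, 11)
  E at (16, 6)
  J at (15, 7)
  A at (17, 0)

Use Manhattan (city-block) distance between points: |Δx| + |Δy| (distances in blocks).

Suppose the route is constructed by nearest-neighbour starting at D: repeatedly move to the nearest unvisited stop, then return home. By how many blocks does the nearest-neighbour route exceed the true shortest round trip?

The nearest-neighbour route is 10 blocks longer than optimal.

D: R=7, M=12, U=13, J=17, E=19, A=26 ⇒ R
R: M=5, J=10, E=12, U=14, A=19 ⇒ M
M: U=11, J=13, E=15, A=22 ⇒ U
U: J=24, E=26, A=33 ⇒ J
J: E=2, A=9 ⇒ E
E: A=7 ⇒ A
NN route D → R → M → U → J → E → A → D costs 82.
Optimal: D → U → M → E → A → J → R → D costs 72 (by enumerating all 360 distinct tours).
Excess = 82 − 72 = 10.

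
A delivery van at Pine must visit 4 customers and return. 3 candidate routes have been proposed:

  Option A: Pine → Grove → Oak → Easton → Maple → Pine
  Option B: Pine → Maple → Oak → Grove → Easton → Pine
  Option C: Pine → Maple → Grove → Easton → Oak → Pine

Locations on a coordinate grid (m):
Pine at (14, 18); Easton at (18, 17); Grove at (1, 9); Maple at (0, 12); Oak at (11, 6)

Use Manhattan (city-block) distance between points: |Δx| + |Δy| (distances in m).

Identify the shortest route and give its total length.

Shortest is Option B, total 80 m.

Option A: 22 + 13 + 18 + 23 + 20 = 96
Option B: 20 + 17 + 13 + 25 + 5 = 80
Option C: 20 + 4 + 25 + 18 + 15 = 82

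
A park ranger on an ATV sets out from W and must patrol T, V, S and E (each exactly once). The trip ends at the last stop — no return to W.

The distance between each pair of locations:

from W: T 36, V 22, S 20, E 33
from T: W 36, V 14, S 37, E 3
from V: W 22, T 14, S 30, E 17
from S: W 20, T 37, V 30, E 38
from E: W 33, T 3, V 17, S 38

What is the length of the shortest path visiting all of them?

Shortest open route: 67.

There are 4! = 24 possible orderings.
W - T - V - S - E: 36+14+30+38 = 118
W - T - V - E - S: 36+14+17+38 = 105
W - T - S - V - E: 36+37+30+17 = 120
W - T - S - E - V: 36+37+38+17 = 128
W - T - E - V - S: 36+3+17+30 = 86
W - T - E - S - V: 36+3+38+30 = 107
W - V - T - S - E: 22+14+37+38 = 111
W - V - T - E - S: 22+14+3+38 = 77
W - V - S - T - E: 22+30+37+3 = 92
W - V - S - E - T: 22+30+38+3 = 93
W - V - E - T - S: 22+17+3+37 = 79
W - V - E - S - T: 22+17+38+37 = 114
W - S - T - V - E: 20+37+14+17 = 88
W - S - T - E - V: 20+37+3+17 = 77
… (10 more)
W - S - V - T - E: 20+30+14+3 = 67  ← best
The minimum is 67.
One shortest path: W → S → V → T → E.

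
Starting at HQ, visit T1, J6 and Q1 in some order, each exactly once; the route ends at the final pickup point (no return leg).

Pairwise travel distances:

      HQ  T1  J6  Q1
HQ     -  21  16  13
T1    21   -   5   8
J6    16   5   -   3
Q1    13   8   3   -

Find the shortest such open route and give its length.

There are 3! = 6 possible orderings.
HQ→T1→J6→Q1: 21+5+3 = 29
HQ→T1→Q1→J6: 21+8+3 = 32
HQ→J6→T1→Q1: 16+5+8 = 29
HQ→J6→Q1→T1: 16+3+8 = 27
HQ→Q1→T1→J6: 13+8+5 = 26
HQ→Q1→J6→T1: 13+3+5 = 21
The minimum is 21.
One shortest path: HQ → Q1 → J6 → T1.

Shortest open route: 21.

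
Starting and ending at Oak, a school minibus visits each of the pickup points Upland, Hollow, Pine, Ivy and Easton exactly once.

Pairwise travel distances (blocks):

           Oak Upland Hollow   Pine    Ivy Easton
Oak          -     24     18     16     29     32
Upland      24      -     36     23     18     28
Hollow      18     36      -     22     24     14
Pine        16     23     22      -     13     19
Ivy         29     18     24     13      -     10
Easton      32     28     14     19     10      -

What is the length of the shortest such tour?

There are 60 distinct closed tours to check (reversals are equivalent).
Oak-Upland-Hollow-Pine-Ivy-Easton-Oak: 24+36+22+13+10+32 = 137
Oak-Upland-Hollow-Pine-Easton-Ivy-Oak: 24+36+22+19+10+29 = 140
Oak-Upland-Hollow-Ivy-Pine-Easton-Oak: 24+36+24+13+19+32 = 148
Oak-Upland-Hollow-Ivy-Easton-Pine-Oak: 24+36+24+10+19+16 = 129
Oak-Upland-Hollow-Easton-Pine-Ivy-Oak: 24+36+14+19+13+29 = 135
Oak-Upland-Hollow-Easton-Ivy-Pine-Oak: 24+36+14+10+13+16 = 113
Oak-Upland-Pine-Hollow-Ivy-Easton-Oak: 24+23+22+24+10+32 = 135
Oak-Upland-Pine-Hollow-Easton-Ivy-Oak: 24+23+22+14+10+29 = 122
Oak-Upland-Pine-Ivy-Hollow-Easton-Oak: 24+23+13+24+14+32 = 130
Oak-Upland-Pine-Ivy-Easton-Hollow-Oak: 24+23+13+10+14+18 = 102
Oak-Upland-Pine-Easton-Hollow-Ivy-Oak: 24+23+19+14+24+29 = 133
Oak-Upland-Pine-Easton-Ivy-Hollow-Oak: 24+23+19+10+24+18 = 118
Oak-Upland-Ivy-Hollow-Pine-Easton-Oak: 24+18+24+22+19+32 = 139
Oak-Upland-Ivy-Hollow-Easton-Pine-Oak: 24+18+24+14+19+16 = 115
… (46 more)
Oak-Hollow-Easton-Ivy-Upland-Pine-Oak: 18+14+10+18+23+16 = 99  ← best
The minimum is 99.
One optimal route: Oak → Hollow → Easton → Ivy → Upland → Pine → Oak (or its reverse).

Minimum total distance: 99 blocks.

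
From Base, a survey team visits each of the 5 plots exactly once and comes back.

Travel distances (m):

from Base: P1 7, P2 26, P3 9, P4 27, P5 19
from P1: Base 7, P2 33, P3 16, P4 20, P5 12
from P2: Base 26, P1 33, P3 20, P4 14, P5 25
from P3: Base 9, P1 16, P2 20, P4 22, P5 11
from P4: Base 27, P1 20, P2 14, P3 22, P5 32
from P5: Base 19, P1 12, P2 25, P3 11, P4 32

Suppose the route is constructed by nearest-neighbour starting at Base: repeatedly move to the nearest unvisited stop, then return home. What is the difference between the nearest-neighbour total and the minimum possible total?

Base: P1=7, P3=9, P5=19, P2=26, P4=27 ⇒ P1
P1: P5=12, P3=16, P4=20, P2=33 ⇒ P5
P5: P3=11, P2=25, P4=32 ⇒ P3
P3: P2=20, P4=22 ⇒ P2
P2: P4=14 ⇒ P4
NN route Base → P1 → P5 → P3 → P2 → P4 → Base costs 91.
Optimal: Base → P1 → P4 → P2 → P5 → P3 → Base costs 86 (by enumerating all 60 distinct tours).
Excess = 91 − 86 = 5.

Excess over optimum: 5 m.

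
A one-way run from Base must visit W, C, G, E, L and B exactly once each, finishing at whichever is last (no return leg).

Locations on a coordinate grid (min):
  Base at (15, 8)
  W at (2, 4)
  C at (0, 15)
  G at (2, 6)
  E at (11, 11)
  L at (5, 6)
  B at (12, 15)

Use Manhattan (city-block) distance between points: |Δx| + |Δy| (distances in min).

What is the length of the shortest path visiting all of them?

There are 6! = 720 possible orderings.
Base → W → C → G → E → L → B: 17+13+11+14+11+16 = 82
Base → W → C → G → E → B → L: 17+13+11+14+5+16 = 76
Base → W → C → G → L → E → B: 17+13+11+3+11+5 = 60
Base → W → C → G → L → B → E: 17+13+11+3+16+5 = 65
Base → W → C → G → B → E → L: 17+13+11+19+5+11 = 76
Base → W → C → G → B → L → E: 17+13+11+19+16+11 = 87
Base → W → C → E → G → L → B: 17+13+15+14+3+16 = 78
Base → W → C → E → G → B → L: 17+13+15+14+19+16 = 94
… (712 more)
Base → E → B → C → W → G → L: 7+5+12+13+2+3 = 42  ← best
The minimum is 42.
One shortest path: Base → E → B → C → W → G → L.

42 min — the minimum one-way total.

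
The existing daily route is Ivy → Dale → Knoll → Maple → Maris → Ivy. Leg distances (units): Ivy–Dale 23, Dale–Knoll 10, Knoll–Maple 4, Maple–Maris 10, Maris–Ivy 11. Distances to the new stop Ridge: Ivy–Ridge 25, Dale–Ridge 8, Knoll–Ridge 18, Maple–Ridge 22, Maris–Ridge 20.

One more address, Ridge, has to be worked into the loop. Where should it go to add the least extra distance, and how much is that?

Minimum extra distance: 10, inserting Ridge between Ivy and Dale.

Insertion cost between consecutive stops i–j is d(i,Ridge) + d(Ridge,j) − d(i,j):
  between Ivy and Dale: 25 + 8 − 23 = 10
  between Dale and Knoll: 8 + 18 − 10 = 16
  between Knoll and Maple: 18 + 22 − 4 = 36
  between Maple and Maris: 22 + 20 − 10 = 32
  between Maris and Ivy: 20 + 25 − 11 = 34
Cheapest insertion is between Ivy and Dale, adding 10.
New total = 58 + 10 = 68.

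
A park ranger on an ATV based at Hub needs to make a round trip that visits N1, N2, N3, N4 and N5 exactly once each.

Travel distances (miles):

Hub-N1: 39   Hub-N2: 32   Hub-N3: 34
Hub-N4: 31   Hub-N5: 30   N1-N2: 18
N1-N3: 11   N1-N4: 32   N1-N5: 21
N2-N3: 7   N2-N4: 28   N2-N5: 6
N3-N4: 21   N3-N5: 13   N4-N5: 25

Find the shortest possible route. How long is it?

There are 60 distinct closed tours to check (reversals are equivalent).
Hub-N1-N2-N3-N4-N5-Hub: 39+18+7+21+25+30 = 140
Hub-N1-N2-N3-N5-N4-Hub: 39+18+7+13+25+31 = 133
Hub-N1-N2-N4-N3-N5-Hub: 39+18+28+21+13+30 = 149
Hub-N1-N2-N4-N5-N3-Hub: 39+18+28+25+13+34 = 157
Hub-N1-N2-N5-N3-N4-Hub: 39+18+6+13+21+31 = 128
Hub-N1-N2-N5-N4-N3-Hub: 39+18+6+25+21+34 = 143
Hub-N1-N3-N2-N4-N5-Hub: 39+11+7+28+25+30 = 140
Hub-N1-N3-N2-N5-N4-Hub: 39+11+7+6+25+31 = 119
Hub-N1-N3-N4-N2-N5-Hub: 39+11+21+28+6+30 = 135
Hub-N1-N3-N4-N5-N2-Hub: 39+11+21+25+6+32 = 134
Hub-N1-N3-N5-N2-N4-Hub: 39+11+13+6+28+31 = 128
Hub-N1-N3-N5-N4-N2-Hub: 39+11+13+25+28+32 = 148
Hub-N1-N4-N2-N3-N5-Hub: 39+32+28+7+13+30 = 149
Hub-N1-N4-N2-N5-N3-Hub: 39+32+28+6+13+34 = 152
… (46 more)
Hub-N4-N1-N3-N2-N5-Hub: 31+32+11+7+6+30 = 117  ← best
The minimum is 117.
One optimal route: Hub → N4 → N1 → N3 → N2 → N5 → Hub (or its reverse).

Minimum total distance: 117 miles.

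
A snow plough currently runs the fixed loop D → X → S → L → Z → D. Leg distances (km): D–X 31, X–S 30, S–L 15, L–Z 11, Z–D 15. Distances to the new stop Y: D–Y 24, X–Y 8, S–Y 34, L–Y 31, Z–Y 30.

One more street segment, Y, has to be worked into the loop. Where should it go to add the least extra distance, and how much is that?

+1 km — insert Y between D and X.

Insertion cost between consecutive stops i–j is d(i,Y) + d(Y,j) − d(i,j):
  between D and X: 24 + 8 − 31 = 1
  between X and S: 8 + 34 − 30 = 12
  between S and L: 34 + 31 − 15 = 50
  between L and Z: 31 + 30 − 11 = 50
  between Z and D: 30 + 24 − 15 = 39
Cheapest insertion is between D and X, adding 1.
New total = 102 + 1 = 103.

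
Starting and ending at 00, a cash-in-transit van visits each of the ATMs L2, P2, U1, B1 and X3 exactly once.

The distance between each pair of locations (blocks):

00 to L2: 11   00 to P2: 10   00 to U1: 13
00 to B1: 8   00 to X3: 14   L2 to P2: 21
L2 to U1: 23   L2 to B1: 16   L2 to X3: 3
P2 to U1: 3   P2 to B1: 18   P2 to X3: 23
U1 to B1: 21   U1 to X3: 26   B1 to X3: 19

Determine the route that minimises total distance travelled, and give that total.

Minimum total distance: 66 blocks.

00→L2→P2→U1→B1→X3→00: 11+21+3+21+19+14 = 89
00→L2→P2→U1→X3→B1→00: 11+21+3+26+19+8 = 88
00→L2→P2→B1→U1→X3→00: 11+21+18+21+26+14 = 111
00→L2→P2→B1→X3→U1→00: 11+21+18+19+26+13 = 108
00→L2→P2→X3→U1→B1→00: 11+21+23+26+21+8 = 110
00→L2→P2→X3→B1→U1→00: 11+21+23+19+21+13 = 108
00→L2→U1→P2→B1→X3→00: 11+23+3+18+19+14 = 88
00→L2→U1→P2→X3→B1→00: 11+23+3+23+19+8 = 87
00→L2→U1→B1→P2→X3→00: 11+23+21+18+23+14 = 110
00→L2→U1→B1→X3→P2→00: 11+23+21+19+23+10 = 107
00→L2→U1→X3→P2→B1→00: 11+23+26+23+18+8 = 109
00→L2→U1→X3→B1→P2→00: 11+23+26+19+18+10 = 107
00→L2→B1→P2→U1→X3→00: 11+16+18+3+26+14 = 88
00→L2→B1→P2→X3→U1→00: 11+16+18+23+26+13 = 107
… (46 more)
00→P2→U1→L2→X3→B1→00: 10+3+23+3+19+8 = 66  ← best
The minimum is 66.
One optimal route: 00 → P2 → U1 → L2 → X3 → B1 → 00 (or its reverse).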